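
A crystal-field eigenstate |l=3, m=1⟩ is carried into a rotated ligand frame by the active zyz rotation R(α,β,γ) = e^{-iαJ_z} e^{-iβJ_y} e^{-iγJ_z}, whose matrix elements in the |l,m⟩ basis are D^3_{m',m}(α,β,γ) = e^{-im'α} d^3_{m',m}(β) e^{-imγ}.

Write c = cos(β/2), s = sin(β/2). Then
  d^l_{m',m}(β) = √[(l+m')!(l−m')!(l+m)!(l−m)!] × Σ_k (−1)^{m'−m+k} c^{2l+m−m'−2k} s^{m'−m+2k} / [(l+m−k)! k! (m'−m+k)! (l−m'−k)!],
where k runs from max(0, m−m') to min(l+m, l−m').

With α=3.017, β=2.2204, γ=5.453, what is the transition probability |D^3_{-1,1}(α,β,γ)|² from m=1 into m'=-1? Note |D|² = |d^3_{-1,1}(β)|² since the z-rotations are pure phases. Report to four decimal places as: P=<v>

First d^3_{-1,1}(β=2.2204), then the phase factors e^{-i(-1)α} and e^{-i(1)γ}:
Half-angle: c=0.444482, s=0.895788. N=√(2·24·24·2)=48.000000
The bounds max(0,m−m')=2 and min(l+m,l−m')=4 give 3 terms
  k=2: (−1)^0·48.0000/(8)·0.4445^4·0.8958^2 = +0.187923
  k=3: (−1)^1·48.0000/(6)·0.4445^2·0.8958^4 = -1.017699
  k=4: (−1)^2·48.0000/(48)·0.4445^0·0.8958^6 = +0.516690
d^3_{-1,1}(2.2204) = +0.187923 -1.017699 +0.516690 = -0.313086
|D^3_{-1,1}|² = |d^3_{-1,1}(β)|² = (-0.313086)² = 0.098023 (the z-rotation phases have unit modulus)

P=0.0980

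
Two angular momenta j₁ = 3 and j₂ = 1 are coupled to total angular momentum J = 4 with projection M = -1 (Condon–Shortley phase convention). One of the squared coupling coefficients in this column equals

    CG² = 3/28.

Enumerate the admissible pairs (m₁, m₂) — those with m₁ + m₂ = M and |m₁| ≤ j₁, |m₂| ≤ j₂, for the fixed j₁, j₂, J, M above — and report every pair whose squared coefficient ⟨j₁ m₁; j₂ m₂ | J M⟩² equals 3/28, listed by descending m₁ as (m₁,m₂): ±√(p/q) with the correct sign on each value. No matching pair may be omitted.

(-2,1): +√(3/28)

Admissible pairs with m₁+m₂ = M = -1: (-2,1), (-1,0), (0,-1)
  (m₁,m₂)=(0,-1): CG² = 5/14, CG = +√(5/14)
  (m₁,m₂)=(-1,0): CG² = 15/28, CG = +√(15/28)
  (m₁,m₂)=(-2,1): CG² = 3/28, CG = +√(3/28)   ← matches the target
Pairs with CG² = 3/28: (-2,1): +√(3/28)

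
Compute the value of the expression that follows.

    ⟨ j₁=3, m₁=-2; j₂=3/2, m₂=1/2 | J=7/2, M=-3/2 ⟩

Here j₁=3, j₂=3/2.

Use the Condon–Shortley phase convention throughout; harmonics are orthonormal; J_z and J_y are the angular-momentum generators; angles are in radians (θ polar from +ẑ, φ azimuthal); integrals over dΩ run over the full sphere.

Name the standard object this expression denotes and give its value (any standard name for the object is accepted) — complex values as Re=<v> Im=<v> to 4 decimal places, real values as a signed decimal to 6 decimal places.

Clebsch–Gordan coefficient, −√(3/7) ≈ -0.654654

This is a Clebsch–Gordan (vector-coupling) coefficient.
j₁+j₂−J=1  J+j₁−j₂=5  J−j₁+j₂=2  j₁+j₂+J+1=9
(j₁±m₁, j₂±m₂, J±M) = (1,5,2,1,2,5)
P² = 6400/21
sum k=0..1:
  [0] +1/240 = 1/240
  [1] −1/24 = -1/24
S = -3/80
C² = P²·S² = 3/7 ; C = -0.654654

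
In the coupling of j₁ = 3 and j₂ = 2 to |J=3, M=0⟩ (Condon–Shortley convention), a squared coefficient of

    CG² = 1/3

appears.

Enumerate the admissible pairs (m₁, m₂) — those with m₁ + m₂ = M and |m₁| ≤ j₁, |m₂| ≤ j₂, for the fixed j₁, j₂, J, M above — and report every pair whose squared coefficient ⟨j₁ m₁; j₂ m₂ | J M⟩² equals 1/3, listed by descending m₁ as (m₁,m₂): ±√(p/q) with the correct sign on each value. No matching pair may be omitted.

(2,-2): +√(1/3); (-2,2): +√(1/3)

Admissible pairs with m₁+m₂ = M = 0: (-2,2), (-1,1), (0,0), (1,-1), (2,-2)
  (m₁,m₂)=(2,-2): CG² = 1/3, CG = +√(1/3)   ← matches the target
  (m₁,m₂)=(1,-1): CG² = 1/30, CG = +√(1/30)
  (m₁,m₂)=(0,0): CG² = 4/15, CG = −√(4/15)
  (m₁,m₂)=(-1,1): CG² = 1/30, CG = +√(1/30)
  (m₁,m₂)=(-2,2): CG² = 1/3, CG = +√(1/3)   ← matches the target
Pairs with CG² = 1/3: (2,-2): +√(1/3); (-2,2): +√(1/3)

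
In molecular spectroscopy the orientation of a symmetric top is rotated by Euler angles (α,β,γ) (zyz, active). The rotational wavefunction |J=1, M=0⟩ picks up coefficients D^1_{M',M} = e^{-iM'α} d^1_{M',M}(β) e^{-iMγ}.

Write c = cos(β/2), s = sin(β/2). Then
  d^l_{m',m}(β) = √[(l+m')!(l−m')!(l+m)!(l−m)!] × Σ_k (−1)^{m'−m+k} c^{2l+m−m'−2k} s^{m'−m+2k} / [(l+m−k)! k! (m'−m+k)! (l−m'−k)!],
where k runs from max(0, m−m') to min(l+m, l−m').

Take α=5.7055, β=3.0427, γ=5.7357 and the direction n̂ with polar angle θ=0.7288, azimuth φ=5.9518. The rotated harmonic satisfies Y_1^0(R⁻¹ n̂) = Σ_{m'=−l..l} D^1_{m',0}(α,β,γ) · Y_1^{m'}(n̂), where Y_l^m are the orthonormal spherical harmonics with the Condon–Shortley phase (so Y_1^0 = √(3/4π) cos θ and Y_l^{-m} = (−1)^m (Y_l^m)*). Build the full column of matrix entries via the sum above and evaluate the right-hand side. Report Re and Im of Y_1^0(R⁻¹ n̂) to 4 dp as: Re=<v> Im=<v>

Need the full column D^1_{m',0} for m'=−1..1 at α=5.7055, β=3.0427, γ=5.7357.
cos(β/2)=0.049426, sin(β/2)=0.998778
d^1_{-1,0}: single k=1 term ⇒ +0.069814;  D = +0.058485-0.038124i
d^1_{0,0}: k∈[0..1] ⇒ +0.002443 -0.997557 = -0.995114;  D = -0.995114+0.000000i
d^1_{1,0}: single k=0 term ⇒ -0.069814;  D = -0.058485-0.038124i
Y_1^{m'}(θ=0.7288,φ=5.9518) and Σ D·Y over m':
  (+0.0585-0.0381i)·(+0.2176+0.0749i)  (-0.9951+0.0000i)·(+0.3645+0.0000i)  (-0.0585-0.0381i)·(-0.2176+0.0749i)
Y_1^0(R⁻¹ n̂) = -0.331547+0.000000i

Re=-0.3315 Im=0.0000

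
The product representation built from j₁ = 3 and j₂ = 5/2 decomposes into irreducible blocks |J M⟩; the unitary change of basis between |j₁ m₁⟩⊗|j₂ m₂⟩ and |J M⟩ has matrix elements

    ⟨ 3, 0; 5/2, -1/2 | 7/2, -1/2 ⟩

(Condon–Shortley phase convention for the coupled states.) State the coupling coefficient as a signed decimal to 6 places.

j₁+j₂−J=2  J+j₁−j₂=4  J−j₁+j₂=3  j₁+j₂+J+1=10
(j₁±m₁, j₂±m₂, J±M) = (3,3,2,3,3,4)
P² = 6912/175
sum k=0..2:
  [0] +1/24 = 1/24
  [1] −1/8 = -1/8
  [2] +1/72 = 1/72
S = -5/72
C² = P²·S² = 4/21 ; C = -0.436436

-0.436436  (= −√(4/21))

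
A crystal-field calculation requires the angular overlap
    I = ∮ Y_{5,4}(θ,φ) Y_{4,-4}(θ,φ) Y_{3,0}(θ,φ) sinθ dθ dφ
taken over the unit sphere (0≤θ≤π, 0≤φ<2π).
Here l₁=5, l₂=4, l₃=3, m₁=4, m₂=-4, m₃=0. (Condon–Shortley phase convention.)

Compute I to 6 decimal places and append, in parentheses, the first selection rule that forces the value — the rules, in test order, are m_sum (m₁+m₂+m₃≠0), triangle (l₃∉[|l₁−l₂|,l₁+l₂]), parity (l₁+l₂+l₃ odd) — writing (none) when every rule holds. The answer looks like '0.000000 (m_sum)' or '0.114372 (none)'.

-0.207724 (none)

Checks pass: Σm=0; 12 even; l₃=3∈[1,9].
(2·5+1)(2·4+1)(2·3+1) = 693
Δ: 6! 4! 2! / 13! → 1/180180
sum: t=2:+1/576 t=3:−1/144 t=4:+1/576 = -1/288
3j²(5 4 3; 0 0 0) = Δ·Π!·Σ² = 20/1001  (sign +1)
sum: t=0:+1/8640 = 1/8640
3j²(5 4 3; 4 -4 0) = Δ·Π!·Σ² = 28/715  (sign -1)
combine: 4πI² = 693·20/1001·28/715 = 1008/1859
take √, sign -1: I = -0.20772350
No selection rule forces the value: the integral is nonzero (none).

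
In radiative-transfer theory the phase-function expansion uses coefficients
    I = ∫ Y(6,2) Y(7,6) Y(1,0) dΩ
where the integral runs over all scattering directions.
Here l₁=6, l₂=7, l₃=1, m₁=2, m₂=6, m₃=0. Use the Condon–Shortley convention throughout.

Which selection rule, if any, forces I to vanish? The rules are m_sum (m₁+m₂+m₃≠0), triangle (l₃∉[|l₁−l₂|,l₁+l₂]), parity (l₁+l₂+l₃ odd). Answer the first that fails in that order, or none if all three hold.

azimuthal sum: 2 + 6 + 0 = 8  ✗
1 ≤ 1 ≤ 13 (triangle on l)
L = 6 + 7 + 1 = 14 (even)

m_sum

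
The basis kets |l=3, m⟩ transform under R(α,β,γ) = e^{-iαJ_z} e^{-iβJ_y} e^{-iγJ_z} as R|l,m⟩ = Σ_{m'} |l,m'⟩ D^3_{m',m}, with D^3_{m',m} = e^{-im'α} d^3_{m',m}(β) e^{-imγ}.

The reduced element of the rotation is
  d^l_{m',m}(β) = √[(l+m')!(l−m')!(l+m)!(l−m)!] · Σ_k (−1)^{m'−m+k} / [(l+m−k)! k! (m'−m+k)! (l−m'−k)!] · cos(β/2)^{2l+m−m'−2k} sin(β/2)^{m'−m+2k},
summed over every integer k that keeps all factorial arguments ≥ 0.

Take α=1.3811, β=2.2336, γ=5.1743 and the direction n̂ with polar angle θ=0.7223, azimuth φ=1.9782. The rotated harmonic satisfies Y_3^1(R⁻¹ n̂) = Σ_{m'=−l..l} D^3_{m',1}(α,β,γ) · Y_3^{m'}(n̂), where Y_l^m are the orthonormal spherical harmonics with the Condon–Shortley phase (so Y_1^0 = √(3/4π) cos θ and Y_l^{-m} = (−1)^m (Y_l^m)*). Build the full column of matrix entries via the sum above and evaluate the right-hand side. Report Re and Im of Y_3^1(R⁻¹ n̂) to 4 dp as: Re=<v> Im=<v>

Re=-0.2400 Im=-0.2139

Need the full column D^3_{m',1} for m'=−3..3 at α=1.3811, β=2.2336, γ=5.1743.
cos(β/2)=0.438561, sin(β/2)=0.898702
d^3_{-3,1}: single k=4 term ⇒ +0.485922;  D = +0.249745-0.416831i
d^3_{-2,1}: k∈[3..4] ⇒ +0.387227 -0.813031 = -0.425805;  D = +0.317443+0.283795i
d^3_{-1,1}: k∈[2..4] ⇒ +0.179267 -1.003717 +0.526858 = -0.297592;  D = +0.236619-0.180479i
d^3_{0,1}: k∈[1..3] ⇒ +0.050507 -0.636278 +0.890631 = +0.304860;  D = +0.135864+0.272911i
d^3_{1,1}: k∈[0..2] ⇒ +0.007115 -0.239023 +0.752788 = +0.520880;  D = +0.501700-0.140047i
d^3_{2,1}: k∈[0..1] ⇒ -0.046107 +0.387227 = +0.341120;  D = -0.028117-0.339959i
d^3_{3,1}: single k=0 term ⇒ +0.115716;  D = -0.115052-0.012379i
Y_3^{m'}(θ=0.7223,φ=1.9782) and Σ D·Y over m':
  (+0.2497-0.4168i)·(+0.1133+0.0412i)  (+0.3174+0.2838i)·(-0.2299+0.2438i)  (+0.2366-0.1805i)·(-0.1536-0.3560i)  (+0.1359+0.2729i)·(-0.0519+0.0000i)  (+0.5017-0.1400i)·(+0.1536-0.3560i)  (-0.0281-0.3400i)·(-0.2299-0.2438i)  (-0.1151-0.0124i)·(-0.1133+0.0412i)
Y_3^1(R⁻¹ n̂) = -0.240038-0.213885i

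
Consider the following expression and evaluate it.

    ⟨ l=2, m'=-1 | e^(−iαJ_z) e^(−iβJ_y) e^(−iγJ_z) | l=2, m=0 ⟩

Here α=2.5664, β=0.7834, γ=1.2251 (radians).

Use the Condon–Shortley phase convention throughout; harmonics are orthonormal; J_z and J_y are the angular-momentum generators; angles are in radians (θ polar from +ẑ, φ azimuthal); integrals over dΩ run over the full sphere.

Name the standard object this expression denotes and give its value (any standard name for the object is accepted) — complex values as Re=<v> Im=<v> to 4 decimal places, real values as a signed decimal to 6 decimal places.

Wigner D-matrix element, Re=-0.5138 Im=0.3331

This is a Wigner D-matrix element — the rotation-matrix element ⟨l m'| R(α,β,γ) |l m⟩ in the angular-momentum basis.
First d^2_{-1,0}(β=0.7834), then the phase factors e^{-i(-1)α} and e^{-i(0)γ}:
With c≡cos(β/2)=0.924261 and s≡sin(β/2)=0.381760, N=[1·6·2·2]^{1/2}=4.898979
k∈{1,2} keeps every argument non-negative
  k=1: (−1)^0·4.8990/(2)·0.9243^3·0.3818^1 = +0.738330
  k=2: (−1)^1·4.8990/(2)·0.9243^1·0.3818^3 = -0.125963
d^2_{-1,0}(0.7834) = +0.738330 -0.125963 = +0.612368
D = (-0.839088+0.543996i)·(+0.612368)·(+1.000000+0.000000i) = -0.513830+0.333126i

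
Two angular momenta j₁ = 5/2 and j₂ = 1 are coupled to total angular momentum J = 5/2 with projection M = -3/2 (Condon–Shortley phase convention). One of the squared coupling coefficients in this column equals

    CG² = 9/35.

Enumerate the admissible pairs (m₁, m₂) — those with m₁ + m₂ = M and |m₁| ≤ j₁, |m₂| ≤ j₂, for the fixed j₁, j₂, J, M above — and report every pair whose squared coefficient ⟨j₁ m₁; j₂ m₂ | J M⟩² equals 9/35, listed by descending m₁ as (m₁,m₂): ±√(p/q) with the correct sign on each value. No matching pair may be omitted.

Admissible pairs with m₁+m₂ = M = -3/2: (-5/2,1), (-3/2,0), (-1/2,-1)
  (m₁,m₂)=(-1/2,-1): CG² = 16/35, CG = +√(16/35)
  (m₁,m₂)=(-3/2,0): CG² = 9/35, CG = −√(9/35)   ← matches the target
  (m₁,m₂)=(-5/2,1): CG² = 2/7, CG = −√(2/7)
Pairs with CG² = 9/35: (-3/2,0): −√(9/35)

(-3/2,0): −√(9/35)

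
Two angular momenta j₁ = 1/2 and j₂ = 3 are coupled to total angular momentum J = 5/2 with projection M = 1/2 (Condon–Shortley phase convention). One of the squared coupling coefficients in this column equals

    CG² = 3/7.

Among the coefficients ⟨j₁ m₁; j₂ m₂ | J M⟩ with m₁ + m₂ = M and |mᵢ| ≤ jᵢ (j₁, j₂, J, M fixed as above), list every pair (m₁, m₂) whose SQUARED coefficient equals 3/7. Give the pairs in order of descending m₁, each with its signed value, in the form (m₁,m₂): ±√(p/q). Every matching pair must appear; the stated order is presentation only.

(1/2,0): +√(3/7)

Admissible pairs with m₁+m₂ = M = 1/2: (-1/2,1), (1/2,0)
  (m₁,m₂)=(1/2,0): CG² = 3/7, CG = +√(3/7)   ← matches the target
  (m₁,m₂)=(-1/2,1): CG² = 4/7, CG = −√(4/7)
Pairs with CG² = 3/7: (1/2,0): +√(3/7)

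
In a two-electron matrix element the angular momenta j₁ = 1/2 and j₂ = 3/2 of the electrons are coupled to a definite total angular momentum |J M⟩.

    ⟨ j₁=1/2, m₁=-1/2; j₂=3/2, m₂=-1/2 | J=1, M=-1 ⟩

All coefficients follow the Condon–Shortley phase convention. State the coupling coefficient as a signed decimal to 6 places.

−√(1/4) ≈ -0.500000

triangle: 1!*0!*2!/4! = 2/24
(j±m)!: 0!*1!*1!*2!*0!*2! = 4
prefactor² = (2J+1)*Δ*N² = 1
  k=1: −1/(1!*0!*0!*0!*0!*2!) = -1/2
Σ = -1/2  ⇒  CG² = 1*(-1/2)² = 1/4
CG = −√(1/4) = -0.500000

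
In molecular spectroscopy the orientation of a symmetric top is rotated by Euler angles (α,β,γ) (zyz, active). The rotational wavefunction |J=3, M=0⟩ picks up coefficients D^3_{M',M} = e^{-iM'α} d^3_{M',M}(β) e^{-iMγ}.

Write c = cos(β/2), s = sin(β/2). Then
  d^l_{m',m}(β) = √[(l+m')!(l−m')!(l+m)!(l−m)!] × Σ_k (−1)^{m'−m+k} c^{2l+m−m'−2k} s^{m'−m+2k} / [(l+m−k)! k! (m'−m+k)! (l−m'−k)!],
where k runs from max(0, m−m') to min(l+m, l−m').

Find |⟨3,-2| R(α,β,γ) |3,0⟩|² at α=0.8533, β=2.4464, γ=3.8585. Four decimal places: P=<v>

P=0.1861

First d^3_{-2,0}(β=2.4464), then the phase factors e^{-i(-2)α} and e^{-i(0)γ}:
c=cos(2.446400/2)=0.340639, s=sin(2.446400/2)=0.940194; N=√[1·120·6·6]=65.726707
k: max(0,(0)−(-2))=2 … min(3+(0),3−(-2))=3
  k=2: (−1)^0·65.7267/(12)·0.3406^4·0.9402^2 = +0.065189
  k=3: (−1)^1·65.7267/(12)·0.3406^2·0.9402^4 = -0.496614
d^3_{-2,0}(2.4464) = +0.065189 -0.496614 = -0.431426
|D^3_{-2,0}|² = |d^3_{-2,0}(β)|² = (-0.431426)² = 0.186128 (the z-rotation phases have unit modulus)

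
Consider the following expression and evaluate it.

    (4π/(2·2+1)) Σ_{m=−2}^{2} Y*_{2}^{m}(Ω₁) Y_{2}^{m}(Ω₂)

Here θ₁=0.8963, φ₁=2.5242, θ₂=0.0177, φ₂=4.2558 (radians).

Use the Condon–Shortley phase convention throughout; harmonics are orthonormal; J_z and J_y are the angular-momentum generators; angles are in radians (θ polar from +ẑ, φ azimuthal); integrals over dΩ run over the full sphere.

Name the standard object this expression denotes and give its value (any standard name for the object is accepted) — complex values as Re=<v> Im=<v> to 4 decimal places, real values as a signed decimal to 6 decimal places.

Legendre polynomial (addition theorem), +0.080686

This sum is the spherical-harmonic addition theorem: it equals the Legendre polynomial P_l(cos γ) of the angle γ between the two directions.
Expand P_2 via completeness: Σ_{m} conj(Y_{2,m}) at Ω₁ times Y_{2,m} at Ω₂ —
  m=-2: Y*=(0.077691, -0.222448)  Y=(-0.000074, -0.000096)  product (-0.000027, 0.000009)
  m=-1: Y*=(-0.307248, 0.218140)  Y=(-0.006028, 0.012271)  product (-0.000825, -0.005085)
  m=+0: Y*=(0.053622, -0.000000)  Y=(0.630487, 0.000000)  product (0.033808, 0.000000)
  m=+1: Y*=(0.307248, 0.218140)  Y=(0.006028, 0.012271)  product (-0.000825, 0.005085)
  m=+2: Y*=(0.077691, 0.222448)  Y=(-0.000074, 0.000096)  product (-0.000027, -0.000009)
Total Σ_m = (0.032104, -0.000000). Multiply by 2.513274: (0.080686, -0.000000). P_2(cos γ) = 0.080686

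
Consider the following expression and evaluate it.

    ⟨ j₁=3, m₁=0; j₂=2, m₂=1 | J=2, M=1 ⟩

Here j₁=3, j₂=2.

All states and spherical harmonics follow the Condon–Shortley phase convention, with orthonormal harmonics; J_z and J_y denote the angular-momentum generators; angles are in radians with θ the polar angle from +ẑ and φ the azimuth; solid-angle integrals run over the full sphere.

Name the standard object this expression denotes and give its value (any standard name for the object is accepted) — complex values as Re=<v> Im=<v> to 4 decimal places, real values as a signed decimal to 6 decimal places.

This is a Clebsch–Gordan (vector-coupling) coefficient.
j₁+j₂−J=3  J+j₁−j₂=3  J−j₁+j₂=1  j₁+j₂+J+1=8
(j₁±m₁, j₂±m₂, J±M) = (3,3,3,1,3,1)
P² = 81/14
sum k=2..3:
  [2] +1/4 = 1/4
  [3] −1/36 = -1/36
S = 2/9
C² = P²·S² = 2/7 ; C = +0.534522

Clebsch–Gordan coefficient, +√(2/7) ≈ +0.534522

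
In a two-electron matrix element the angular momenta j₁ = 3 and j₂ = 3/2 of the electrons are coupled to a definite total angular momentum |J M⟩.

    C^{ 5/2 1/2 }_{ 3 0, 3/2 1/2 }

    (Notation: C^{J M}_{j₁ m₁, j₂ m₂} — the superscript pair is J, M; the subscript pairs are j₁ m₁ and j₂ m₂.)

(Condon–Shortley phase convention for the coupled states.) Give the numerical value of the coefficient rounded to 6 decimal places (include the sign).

triangle: 2!×4!×1!/8! = 48/40320
(j±m)!: 3!×3!×2!×1!×3!×2! = 864
prefactor² = (2J+1)×Δ×N² = 216/35
  k=1: −1/(1!×1!×2!×1!×2!×0!) = -1/4
  k=2: +1/(2!×0!×1!×0!×3!×1!) = 1/12
Σ = -1/6  ⇒  CG² = 216/35×(-1/6)² = 6/35
CG = −√(6/35) = -0.414039

-0.414039  (= −√(6/35))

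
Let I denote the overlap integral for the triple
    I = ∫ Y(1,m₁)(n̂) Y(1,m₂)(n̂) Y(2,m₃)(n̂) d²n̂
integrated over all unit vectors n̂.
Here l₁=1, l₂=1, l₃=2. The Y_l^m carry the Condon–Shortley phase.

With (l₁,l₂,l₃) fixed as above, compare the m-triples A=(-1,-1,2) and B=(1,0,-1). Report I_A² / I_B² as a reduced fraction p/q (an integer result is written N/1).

l's match ⇒ only the (l;m) 3-j factors differ between A and B.
A: triangle coeff Δ(1,1,2) = 1/30; Σ_t [0,0]: t=0:+1/4 = 1/4; (3j)²=1/5 [(1 1 2; -1 -1 2)], sign=+1
B: triangle coeff Δ(1,1,2) = 1/30; Σ_t [0,0]: t=0:+1/2 = 1/2; (3j)²=1/10 [(1 1 2; 1 0 -1)], sign=-1
I_A²/I_B² = (1/5)/(1/10) = 2/1

2/1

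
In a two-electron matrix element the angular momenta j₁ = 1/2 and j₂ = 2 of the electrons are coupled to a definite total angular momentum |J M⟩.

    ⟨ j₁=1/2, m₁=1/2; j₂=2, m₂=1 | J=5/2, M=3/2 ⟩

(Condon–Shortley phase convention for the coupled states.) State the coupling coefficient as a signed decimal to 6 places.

triangle: 0!·1!·4!/6! = 24/720
(j±m)!: 1!·0!·3!·1!·4!·1! = 144
prefactor² = (2J+1)·Δ·N² = 144/5
  k=0: +1/(0!·0!·0!·3!·1!·1!) = 1/6
Σ = 1/6  ⇒  CG² = 144/5·(1/6)² = 4/5
CG = +√(4/5) = +0.894427

+√(4/5) = +0.894427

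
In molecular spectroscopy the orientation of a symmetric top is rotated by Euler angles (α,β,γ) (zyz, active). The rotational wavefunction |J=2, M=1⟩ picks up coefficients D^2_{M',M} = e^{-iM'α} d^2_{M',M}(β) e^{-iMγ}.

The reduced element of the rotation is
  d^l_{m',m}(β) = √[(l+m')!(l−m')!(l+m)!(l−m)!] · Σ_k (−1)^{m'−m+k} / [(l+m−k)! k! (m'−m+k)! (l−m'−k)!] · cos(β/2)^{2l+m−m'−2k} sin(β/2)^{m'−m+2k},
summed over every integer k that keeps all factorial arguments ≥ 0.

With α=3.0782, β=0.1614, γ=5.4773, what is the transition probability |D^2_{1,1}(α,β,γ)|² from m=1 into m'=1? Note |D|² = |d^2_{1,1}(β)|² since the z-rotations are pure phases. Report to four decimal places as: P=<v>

P=0.9364

Split into d^2_{1,1}(β=0.1614) × two z-phases.
With c≡cos(β/2)=0.996746 and s≡sin(β/2)=0.080612, N=[6·1·6·1]^{1/2}=6.000000
k∈{0,1} keeps every argument non-negative
  k=0: (−1)^0·6.0000/(6)·0.9967^4·0.0806^0 = +0.987045
  k=1: (−1)^1·6.0000/(2)·0.9967^2·0.0806^2 = -0.019368
d^2_{1,1}(0.1614) = +0.987045 -0.019368 = +0.967677
|D^2_{1,1}|² = |d^2_{1,1}(β)|² = (+0.967677)² = 0.936399 (the z-rotation phases have unit modulus)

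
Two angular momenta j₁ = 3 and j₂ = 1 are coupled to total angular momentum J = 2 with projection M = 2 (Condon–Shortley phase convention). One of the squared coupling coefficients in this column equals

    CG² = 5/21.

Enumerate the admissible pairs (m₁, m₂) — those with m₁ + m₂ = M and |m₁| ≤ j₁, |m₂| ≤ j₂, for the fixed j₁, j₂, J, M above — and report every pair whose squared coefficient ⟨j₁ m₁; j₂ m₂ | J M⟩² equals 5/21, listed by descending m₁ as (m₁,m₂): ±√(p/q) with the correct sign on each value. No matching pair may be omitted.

(2,0): −√(5/21)

Admissible pairs with m₁+m₂ = M = 2: (1,1), (2,0), (3,-1)
  (m₁,m₂)=(3,-1): CG² = 5/7, CG = +√(5/7)
  (m₁,m₂)=(2,0): CG² = 5/21, CG = −√(5/21)   ← matches the target
  (m₁,m₂)=(1,1): CG² = 1/21, CG = +√(1/21)
Pairs with CG² = 5/21: (2,0): −√(5/21)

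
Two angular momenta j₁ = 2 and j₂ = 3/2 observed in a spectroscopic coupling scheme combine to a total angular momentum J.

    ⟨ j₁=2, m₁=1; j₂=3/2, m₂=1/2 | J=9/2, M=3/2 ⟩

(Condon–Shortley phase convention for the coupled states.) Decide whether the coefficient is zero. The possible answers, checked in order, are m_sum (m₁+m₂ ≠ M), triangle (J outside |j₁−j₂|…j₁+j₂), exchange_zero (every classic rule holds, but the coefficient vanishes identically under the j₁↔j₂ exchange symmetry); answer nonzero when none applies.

m-sum: m₁+m₂ = 1+1/2 = 3/2, M = 3/2  ✓
triangle: need |j₁−j₂| ≤ J ≤ j₁+j₂, i.e. J ∈ [1/2, 7/2]; J = 9/2 is outside ✗ ⇒ coefficient is 0

triangle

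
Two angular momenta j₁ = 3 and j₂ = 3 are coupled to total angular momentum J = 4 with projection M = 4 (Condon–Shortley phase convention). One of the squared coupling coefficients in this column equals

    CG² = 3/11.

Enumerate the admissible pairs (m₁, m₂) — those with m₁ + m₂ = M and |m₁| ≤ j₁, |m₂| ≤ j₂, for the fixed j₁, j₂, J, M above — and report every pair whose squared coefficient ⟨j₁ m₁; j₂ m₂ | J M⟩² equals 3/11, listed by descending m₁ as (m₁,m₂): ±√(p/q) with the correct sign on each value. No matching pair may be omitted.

(3,1): +√(3/11); (1,3): +√(3/11)

Admissible pairs with m₁+m₂ = M = 4: (1,3), (2,2), (3,1)
  (m₁,m₂)=(3,1): CG² = 3/11, CG = +√(3/11)   ← matches the target
  (m₁,m₂)=(2,2): CG² = 5/11, CG = −√(5/11)
  (m₁,m₂)=(1,3): CG² = 3/11, CG = +√(3/11)   ← matches the target
Pairs with CG² = 3/11: (3,1): +√(3/11); (1,3): +√(3/11)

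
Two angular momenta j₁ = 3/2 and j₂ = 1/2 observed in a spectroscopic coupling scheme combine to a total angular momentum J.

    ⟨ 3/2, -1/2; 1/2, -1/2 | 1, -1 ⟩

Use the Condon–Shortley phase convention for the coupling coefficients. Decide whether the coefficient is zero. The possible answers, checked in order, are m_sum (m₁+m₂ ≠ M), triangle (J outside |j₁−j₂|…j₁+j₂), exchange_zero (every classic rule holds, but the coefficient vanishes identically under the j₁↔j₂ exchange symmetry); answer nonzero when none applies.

m-sum: m₁+m₂ = -1/2+(-1/2) = -1, M = -1  ✓
triangle: |j₁−j₂| = 1 ≤ J = 1 ≤ j₁+j₂ = 2  ✓
exchange: j₁≠j₂ or m₁≠m₂ — the exchange symmetry imposes no constraint here
value check: CG = +√(1/4) = +0.500000 ≠ 0

nonzero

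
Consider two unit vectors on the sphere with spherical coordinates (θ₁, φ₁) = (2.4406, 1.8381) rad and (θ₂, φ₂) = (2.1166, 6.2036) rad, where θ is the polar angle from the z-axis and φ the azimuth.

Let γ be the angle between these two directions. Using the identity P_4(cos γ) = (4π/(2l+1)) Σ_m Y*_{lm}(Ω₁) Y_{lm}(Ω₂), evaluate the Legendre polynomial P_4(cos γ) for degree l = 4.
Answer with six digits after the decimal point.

0.219143

Summing Y*_{l m}(θ₁,φ₁)·Y_{l m}(θ₂,φ₂) over m ∈ [−4, 4]; prefactor 4π/(2·4+1) = 1.396263:
  term(m=-4) = 0.00330 + 0.01778j   from Y*(Ω₁)=0.03682 + 0.06715j, Y(Ω₂)=0.22430 + 0.07392j
  term(m=-3) = 0.08983 - 0.05265j   from Y*(Ω₁)=-0.18445 + 0.17845j, Y(Ω₂)=-0.39419 - 0.09595j
  term(m=-2) = -0.07156 - 0.05952j   from Y*(Ω₁)=-0.36977 - 0.21895j, Y(Ω₂)=0.21385 + 0.03433j
  term(m=-1) = 0.02016 - 0.05578j   from Y*(Ω₁)=0.06701 - 0.24470j, Y(Ω₂)=0.23303 + 0.01858j
  term(m=+0) = 0.07349 + 0.00000j   from Y*(Ω₁)=-0.27324 + 0.00000j, Y(Ω₂)=-0.26897 + 0.00000j
  term(m=+1) = 0.02016 + 0.05578j   from Y*(Ω₁)=-0.06701 - 0.24470j, Y(Ω₂)=-0.23303 + 0.01858j
  term(m=+2) = -0.07156 + 0.05952j   from Y*(Ω₁)=-0.36977 + 0.21895j, Y(Ω₂)=0.21385 - 0.03433j
  term(m=+3) = 0.08983 + 0.05265j   from Y*(Ω₁)=0.18445 + 0.17845j, Y(Ω₂)=0.39419 - 0.09595j
  term(m=+4) = 0.00330 - 0.01778j   from Y*(Ω₁)=0.03682 - 0.06715j, Y(Ω₂)=0.22430 - 0.07392j
Accumulated sum 0.15695 + 0.00000j; after 4π/(2l+1) scaling, 0.21914 + 0.00000j ⇒ P_4 = 0.219143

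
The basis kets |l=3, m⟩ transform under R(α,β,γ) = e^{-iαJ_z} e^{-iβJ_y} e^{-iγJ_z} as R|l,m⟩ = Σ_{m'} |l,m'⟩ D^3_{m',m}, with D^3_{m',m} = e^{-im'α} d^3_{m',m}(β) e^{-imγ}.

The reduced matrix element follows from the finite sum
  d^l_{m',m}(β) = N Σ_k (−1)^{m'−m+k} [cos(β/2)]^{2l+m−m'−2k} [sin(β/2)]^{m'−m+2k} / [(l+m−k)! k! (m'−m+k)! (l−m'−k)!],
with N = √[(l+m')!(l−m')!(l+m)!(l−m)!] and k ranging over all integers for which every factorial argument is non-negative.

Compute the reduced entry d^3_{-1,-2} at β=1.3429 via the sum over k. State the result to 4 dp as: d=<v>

d=0.1521

d^3_{-1,-2}(β=1.3429) via the finite sum:
With c≡cos(β/2)=0.782920 and s≡sin(β/2)=0.622122, N=[2·24·1·120]^{1/2}=75.894664
k: max(0,(-2)−(-1))=0 … min(3+(-2),3−(-1))=1
  k=0: (−1)^1·75.8947/(24)·0.7829^5·0.6221^1 = -0.578713
  k=1: (−1)^2·75.8947/(12)·0.7829^3·0.6221^3 = +0.730818
d^3_{-1,-2}(1.3429) = -0.578713 +0.730818 = +0.152105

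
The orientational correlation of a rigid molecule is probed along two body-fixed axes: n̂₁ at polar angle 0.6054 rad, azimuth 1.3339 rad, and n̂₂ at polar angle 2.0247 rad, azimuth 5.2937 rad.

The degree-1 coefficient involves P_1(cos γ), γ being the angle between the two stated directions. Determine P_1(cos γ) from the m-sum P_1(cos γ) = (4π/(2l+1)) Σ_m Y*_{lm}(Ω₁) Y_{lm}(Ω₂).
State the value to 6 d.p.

Expand P_1 via completeness: Σ_{m} conj(Y_{1,m}) at Ω₁ times Y_{1,m} at Ω₂ —
  m=-1: (0.046144, 0.191126) × (0.170507, 0.259507) = (-0.041731, 0.044563)  (running Σ = (-0.041731, 0.044563))
  m=0: (0.401765, -0.000000) × (-0.214241, 0.000000) = (-0.086075, 0.000000)  (running Σ = (-0.127805, 0.044563))
  m=1: (-0.046144, 0.191126) × (-0.170507, 0.259507) = (-0.041731, -0.044563)  (running Σ = (-0.169536, 0.000000))
Total Σ_m = (-0.169536, 0.000000). Multiply by 4.188790: (-0.710152, 0.000000). P_1(cos γ) = -0.710152

-0.710152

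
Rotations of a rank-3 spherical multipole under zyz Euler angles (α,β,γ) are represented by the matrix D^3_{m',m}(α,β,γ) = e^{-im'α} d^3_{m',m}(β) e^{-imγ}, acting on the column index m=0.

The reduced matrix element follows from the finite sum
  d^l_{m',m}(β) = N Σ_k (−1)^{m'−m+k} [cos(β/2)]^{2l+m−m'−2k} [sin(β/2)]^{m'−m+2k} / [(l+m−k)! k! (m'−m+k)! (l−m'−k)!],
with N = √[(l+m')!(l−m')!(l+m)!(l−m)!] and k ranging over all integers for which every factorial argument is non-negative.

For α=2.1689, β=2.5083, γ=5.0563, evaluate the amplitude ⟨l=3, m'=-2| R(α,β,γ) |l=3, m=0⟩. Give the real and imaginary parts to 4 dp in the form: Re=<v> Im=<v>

Re=0.1414 Im=0.3598

First d^3_{-2,0}(β=2.5083), then the phase factors e^{-i(-2)α} and e^{-i(0)γ}:
Half-angle: c=0.311381, s=0.950285. N=√(1·120·6·6)=65.726707
The bounds max(0,m−m')=2 and min(l+m,l−m')=3 give 2 terms
  k=2: (−1)^0·65.7267/(12)·0.3114^4·0.9503^2 = +0.046498
  k=3: (−1)^1·65.7267/(12)·0.3114^2·0.9503^4 = -0.433073
d^3_{-2,0}(2.5083) = +0.046498 -0.433073 = -0.386575
Phases: e^{-i·(-2)·2.1689}=-0.365890-0.930658i, e^{-i·(0)·5.0563}=+1.000000+0.000000i ⇒ D=+0.141444+0.359769i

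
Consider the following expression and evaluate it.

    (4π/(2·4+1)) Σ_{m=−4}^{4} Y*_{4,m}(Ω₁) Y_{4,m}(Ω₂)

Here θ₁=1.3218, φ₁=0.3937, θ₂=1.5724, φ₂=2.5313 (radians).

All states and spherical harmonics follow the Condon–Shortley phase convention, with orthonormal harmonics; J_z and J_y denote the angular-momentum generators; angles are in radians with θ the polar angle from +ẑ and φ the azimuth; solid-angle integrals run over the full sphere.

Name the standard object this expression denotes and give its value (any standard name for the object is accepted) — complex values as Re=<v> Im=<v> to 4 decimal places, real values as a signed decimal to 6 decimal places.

This sum is the spherical-harmonic addition theorem: it equals the Legendre polynomial P_l(cos γ) of the angle γ between the two directions.
Term-by-term m-sum for l=4 (normalisation 4π/9 = 1.396263):
  term(m=-4) = -0.11083 - 0.13254j   from Y*(Ω₁)=-0.00156 + 0.39041j, Y(Ω₂)=-0.33835 + 0.28523j
  term(m=-3) = -0.00056 + 0.00007j   from Y*(Ω₁)=0.10667 + 0.25973j, Y(Ω₂)=-0.00052 + 0.00194j
  term(m=-2) = -0.02558 + 0.05474j   from Y*(Ω₁)=-0.12747 - 0.12799j, Y(Ω₂)=-0.11477 - 0.31421j
  term(m=-1) = 0.00036 + 0.00056j   from Y*(Ω₁)=-0.26868 - 0.11160j, Y(Ω₂)=-0.00187 - 0.00130j
  term(m=+0) = 0.04388 + 0.00000j   from Y*(Ω₁)=0.13829 + 0.00000j, Y(Ω₂)=0.31735 + 0.00000j
  term(m=+1) = 0.00036 - 0.00056j   from Y*(Ω₁)=0.26868 - 0.11160j, Y(Ω₂)=0.00187 - 0.00130j
  term(m=+2) = -0.02558 - 0.05474j   from Y*(Ω₁)=-0.12747 + 0.12799j, Y(Ω₂)=-0.11477 + 0.31421j
  term(m=+3) = -0.00056 - 0.00007j   from Y*(Ω₁)=-0.10667 + 0.25973j, Y(Ω₂)=0.00052 + 0.00194j
  term(m=+4) = -0.11083 + 0.13254j   from Y*(Ω₁)=-0.00156 - 0.39041j, Y(Ω₂)=-0.33835 - 0.28523j
Σ over m = -0.22935 + 0.00000j; ×(4π/9) → -0.32023 + 0.00000j. Real part: -0.320229

Legendre polynomial (addition theorem), -0.320229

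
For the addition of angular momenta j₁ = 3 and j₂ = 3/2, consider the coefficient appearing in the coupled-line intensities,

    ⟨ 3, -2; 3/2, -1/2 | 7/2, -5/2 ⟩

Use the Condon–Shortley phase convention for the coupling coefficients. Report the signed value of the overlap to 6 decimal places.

−√(1/7) = -0.377964

triangle: 1!*5!*2!/9! = 240/362880
(j±m)!: 1!*5!*1!*2!*1!*6! = 172800
prefactor² = (2J+1)*Δ*N² = 6400/7
  k=0: +1/(0!*1!*5!*1!*0!*1!) = 1/120
  k=1: −1/(1!*0!*4!*0!*1!*2!) = -1/48
Σ = -1/80  ⇒  CG² = 6400/7*(-1/80)² = 1/7
CG = −√(1/7) = -0.377964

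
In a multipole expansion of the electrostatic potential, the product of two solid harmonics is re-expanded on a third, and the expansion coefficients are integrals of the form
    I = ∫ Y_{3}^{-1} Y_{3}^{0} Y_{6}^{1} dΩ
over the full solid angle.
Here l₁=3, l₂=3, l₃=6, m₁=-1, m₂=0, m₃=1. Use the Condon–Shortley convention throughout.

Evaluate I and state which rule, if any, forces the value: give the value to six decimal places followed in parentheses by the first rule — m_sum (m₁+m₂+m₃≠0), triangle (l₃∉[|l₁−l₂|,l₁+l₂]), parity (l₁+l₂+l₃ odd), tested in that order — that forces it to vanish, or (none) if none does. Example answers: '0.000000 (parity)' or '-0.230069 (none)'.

Checks pass: Σm=0; 12 even; l₃=6∈[0,6].
(2·3+1)(2·3+1)(2·6+1) = 637
Δ: 0! 6! 6! / 13! → 1/12012
sum: t=0:+1/1296 = 1/1296
3j²(3 3 6; 0 0 0) = Δ·Π!·Σ² = 100/3003  (sign +1)
sum: t=0:+1/1728 = 1/1728
3j²(3 3 6; -1 0 1) = Δ·Π!·Σ² = 25/858  (sign -1)
combine: 4πI² = 637·100/3003·25/858 = 8750/14157
take √, sign -1: I = -0.22177545
No selection rule forces the value: the integral is nonzero (none).

-0.221775 (none)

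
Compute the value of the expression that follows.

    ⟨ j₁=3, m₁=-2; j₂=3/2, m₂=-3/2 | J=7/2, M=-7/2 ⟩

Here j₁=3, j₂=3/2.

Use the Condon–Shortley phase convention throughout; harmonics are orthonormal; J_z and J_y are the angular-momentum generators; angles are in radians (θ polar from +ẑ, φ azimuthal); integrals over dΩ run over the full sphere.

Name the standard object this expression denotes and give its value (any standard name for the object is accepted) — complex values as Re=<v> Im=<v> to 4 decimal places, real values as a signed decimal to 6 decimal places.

Clebsch–Gordan coefficient, +√(1/3) ≈ +0.577350

This is a Clebsch–Gordan (vector-coupling) coefficient.
triangle: 1!·5!·2!/9! = 240/362880
(j±m)!: 1!·5!·0!·3!·0!·7! = 3628800
prefactor² = (2J+1)·Δ·N² = 19200
  k=0: +1/(0!·1!·5!·0!·0!·2!) = 1/240
Σ = 1/240  ⇒  CG² = 19200·(1/240)² = 1/3
CG = +√(1/3) = +0.577350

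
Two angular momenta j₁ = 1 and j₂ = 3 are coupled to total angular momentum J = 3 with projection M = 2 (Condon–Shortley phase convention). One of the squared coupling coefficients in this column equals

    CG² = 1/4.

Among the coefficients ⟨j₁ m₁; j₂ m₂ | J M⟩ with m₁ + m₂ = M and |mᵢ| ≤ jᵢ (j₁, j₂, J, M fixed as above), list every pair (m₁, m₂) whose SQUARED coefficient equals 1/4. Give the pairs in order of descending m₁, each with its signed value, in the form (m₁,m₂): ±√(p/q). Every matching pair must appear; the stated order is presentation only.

(-1,3): −√(1/4)

Admissible pairs with m₁+m₂ = M = 2: (-1,3), (0,2), (1,1)
  (m₁,m₂)=(1,1): CG² = 5/12, CG = +√(5/12)
  (m₁,m₂)=(0,2): CG² = 1/3, CG = −√(1/3)
  (m₁,m₂)=(-1,3): CG² = 1/4, CG = −√(1/4)   ← matches the target
Pairs with CG² = 1/4: (-1,3): −√(1/4)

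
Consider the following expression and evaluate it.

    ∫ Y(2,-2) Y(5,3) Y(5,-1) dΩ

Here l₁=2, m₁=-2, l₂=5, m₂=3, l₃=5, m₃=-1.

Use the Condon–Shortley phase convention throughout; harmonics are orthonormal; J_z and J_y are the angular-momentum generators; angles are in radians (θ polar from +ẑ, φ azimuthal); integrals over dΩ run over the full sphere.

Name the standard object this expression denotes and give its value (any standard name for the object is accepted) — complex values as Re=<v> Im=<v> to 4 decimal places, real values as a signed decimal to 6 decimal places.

This is a Gaunt coefficient — the integral of a triple product of spherical harmonics over the sphere.
Rules hold: Σm=0, L=12 even, 3≤5≤7.
N = 5·11·11 = 605
Δ = 2!·2!·8!/13! = 1/38610
Racah Σ t=0..2: t=0:+1/2880 t=1:−1/576 t=2:+1/2880 = -1/960
⇒ 3j(2 5 5; 0 0 0)² = 10/429, sgn +1
Racah Σ t=2..2: t=2:+1/5760 = 1/5760
⇒ 3j(2 5 5; -2 3 -1)² = 56/2145, sgn +1
4πI² = N·(3j₀)²·(3jₘ)² = 560/1521
I = +1·√(0.368179/4π) = 0.17116875

Gaunt coefficient, +0.171169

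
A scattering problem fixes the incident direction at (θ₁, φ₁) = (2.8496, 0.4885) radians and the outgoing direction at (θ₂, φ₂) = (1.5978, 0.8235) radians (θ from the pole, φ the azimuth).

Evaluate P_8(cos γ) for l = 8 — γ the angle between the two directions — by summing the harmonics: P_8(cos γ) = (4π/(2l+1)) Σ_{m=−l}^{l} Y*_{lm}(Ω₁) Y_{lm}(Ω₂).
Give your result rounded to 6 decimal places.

-0.235833

Term-by-term m-sum for l=8 (normalisation 4π/17 = 0.739198):
  m=-8: Y*=-0.000018-0.000017i  Y=+0.490237-0.154238i  product -0.000011-0.000006i
  m=-7: Y*=+0.000311+0.000089i  Y=-0.048222-0.027526i  product -0.000013-0.000013i
  m=-6: Y*=-0.002672+0.000571i  Y=-0.084188-0.361821i  product +0.000432+0.000919i
  m=-5: Y*=+0.012674-0.010655i  Y=-0.036711+0.054253i  product +0.000113+0.001079i
  m=-4: Y*=-0.027643+0.068571i  Y=-0.327566+0.050314i  product +0.005605-0.023852i
  m=-3: Y*=-0.025079-0.237295i  Y=+0.054999+0.043671i  product +0.008984-0.014146i
  m=-2: Y*=+0.288596+0.427507i  Y=+0.023949+0.313671i  product -0.127185+0.100763i
  m=-1: Y*=-0.519846-0.276279i  Y=+0.049108-0.053001i  product -0.040172+0.013985i
  m=+0: Y*=-0.046957-0.000000i  Y=+0.309724+0.000000i  product -0.014544-0.000000i
  m=+1: Y*=+0.519846-0.276279i  Y=-0.049108-0.053001i  product -0.040172-0.013985i
  m=+2: Y*=+0.288596-0.427507i  Y=+0.023949-0.313671i  product -0.127185-0.100763i
  m=+3: Y*=+0.025079-0.237295i  Y=-0.054999+0.043671i  product +0.008984+0.014146i
  m=+4: Y*=-0.027643-0.068571i  Y=-0.327566-0.050314i  product +0.005605+0.023852i
  m=+5: Y*=-0.012674-0.010655i  Y=+0.036711+0.054253i  product +0.000113-0.001079i
  m=+6: Y*=-0.002672-0.000571i  Y=-0.084188+0.361821i  product +0.000432-0.000919i
  m=+7: Y*=-0.000311+0.000089i  Y=+0.048222-0.027526i  product -0.000013+0.000013i
  m=+8: Y*=-0.000018+0.000017i  Y=+0.490237+0.154238i  product -0.000011+0.000006i
Total Σ_m = -0.319038-0.000000i. Multiply by 0.739198: -0.235833-0.000000i. P_8(cos γ) = -0.235833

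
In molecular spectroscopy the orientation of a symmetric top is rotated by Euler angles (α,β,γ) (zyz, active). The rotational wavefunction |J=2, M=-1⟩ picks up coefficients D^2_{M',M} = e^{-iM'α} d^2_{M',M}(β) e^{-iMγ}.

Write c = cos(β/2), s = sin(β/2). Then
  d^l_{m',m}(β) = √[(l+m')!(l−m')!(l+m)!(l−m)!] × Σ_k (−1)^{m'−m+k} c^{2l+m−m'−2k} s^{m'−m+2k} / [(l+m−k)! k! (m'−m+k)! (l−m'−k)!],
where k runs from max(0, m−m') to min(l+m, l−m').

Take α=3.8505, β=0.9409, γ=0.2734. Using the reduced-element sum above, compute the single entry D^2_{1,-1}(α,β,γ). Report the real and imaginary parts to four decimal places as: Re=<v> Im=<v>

First d^2_{1,-1}(β=0.9409), then the phase factors e^{-i(1)α} and e^{-i(-1)γ}:
Half-angle: c=0.891364, s=0.453287. N=√(6·1·1·6)=6.000000
Admissible k: 0..1 (factorial args all ≥0)
  k=0: (−1)^2·6.0000/(2)·0.8914^2·0.4533^2 = +0.489755
  k=1: (−1)^3·6.0000/(6)·0.8914^0·0.4533^4 = -0.042218
d^2_{1,-1}(0.9409) = +0.489755 -0.042218 = +0.447538
D = (-0.759074+0.651005i)·(+0.447538)·(+0.962858+0.270007i) = -0.405763+0.188803i

Re=-0.4058 Im=0.1888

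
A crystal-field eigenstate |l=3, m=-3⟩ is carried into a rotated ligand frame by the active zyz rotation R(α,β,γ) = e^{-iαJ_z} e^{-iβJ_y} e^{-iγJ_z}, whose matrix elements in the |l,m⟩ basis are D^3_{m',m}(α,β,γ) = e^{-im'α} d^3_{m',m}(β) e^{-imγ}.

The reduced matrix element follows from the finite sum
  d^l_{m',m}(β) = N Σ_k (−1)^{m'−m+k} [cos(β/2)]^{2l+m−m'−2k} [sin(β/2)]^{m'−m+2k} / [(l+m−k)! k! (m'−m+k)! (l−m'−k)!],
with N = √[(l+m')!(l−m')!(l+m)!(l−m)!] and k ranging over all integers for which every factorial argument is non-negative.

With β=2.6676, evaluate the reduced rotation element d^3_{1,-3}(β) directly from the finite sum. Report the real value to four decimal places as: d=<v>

d=0.1906

d^3_{1,-3}(β=2.6676) via the finite sum:
Half-angle: c=0.234784, s=0.972048. N=√(24·2·1·720)=185.903201
k: max(0,(-3)−(1))=0 … min(3+(-3),3−(1))=0
  k=0: (−1)^4·185.9032/(48)·0.2348^2·0.9720^4 = +0.190604
d^3_{1,-3}(2.6676) = +0.190604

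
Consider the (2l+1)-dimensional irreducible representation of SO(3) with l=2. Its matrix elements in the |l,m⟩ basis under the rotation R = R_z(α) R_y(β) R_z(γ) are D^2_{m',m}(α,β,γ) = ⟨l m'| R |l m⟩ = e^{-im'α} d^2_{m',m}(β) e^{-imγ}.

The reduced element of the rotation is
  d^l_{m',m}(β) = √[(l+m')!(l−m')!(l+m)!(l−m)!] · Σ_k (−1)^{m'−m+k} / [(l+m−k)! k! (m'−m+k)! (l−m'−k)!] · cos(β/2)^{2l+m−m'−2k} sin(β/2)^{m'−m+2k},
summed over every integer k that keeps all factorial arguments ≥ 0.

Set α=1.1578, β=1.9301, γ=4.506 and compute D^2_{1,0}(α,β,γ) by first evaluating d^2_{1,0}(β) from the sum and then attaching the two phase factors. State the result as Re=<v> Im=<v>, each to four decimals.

Re=0.1618 Im=-0.3693

D^2_{1,0}(1.1578,1.9301,4.5060) = e^{-i·1·1.1578}·d^2_{1,0}(1.9301)·e^{-i·0·4.5060}. Compute d first:
With c≡cos(β/2)=0.569376 and s≡sin(β/2)=0.822077, N=[6·1·2·2]^{1/2}=4.898979
k∈{0,1} keeps every argument non-negative
  k=0: (−1)^1·4.8990/(2)·0.5694^3·0.8221^1 = -0.371694
  k=1: (−1)^2·4.8990/(2)·0.5694^1·0.8221^3 = +0.774841
d^2_{1,0}(1.9301) = -0.371694 +0.774841 = +0.403147
D = (+0.401356-0.915922i)·(+0.403147)·(+1.000000+0.000000i) = +0.161805-0.369252i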